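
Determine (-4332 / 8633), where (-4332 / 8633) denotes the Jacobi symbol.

(-4332 / 8633)
  = (4301 / 8633)    [-4332 ≡ 4301 mod 8633]
  = (8633 / 4301)    [QR: 4301 ≡ 1 mod 4, sign kept]
  = (31 / 4301)    [8633 ≡ 31 mod 4301]
  = (4301 / 31)    [QR: 4301 ≡ 1 mod 4, sign kept]
  = (23 / 31)    [4301 ≡ 23 mod 31]
  = -(31 / 23)    [QR: both ≡ 3 mod 4, sign flips]
  = -(8 / 23)    [31 ≡ 8 mod 23]
  = -(1 / 23)    [23 ≡ 7 mod 8 ⇒ (2 / 23)^3 = +1]
  = -1    [(1 / 23) = 1]

-1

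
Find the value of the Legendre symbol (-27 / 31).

(-27 / 31)
  = (4 / 31)    [-27 ≡ 4 mod 31]
  = (1 / 31)    [31 ≡ 7 mod 8 ⇒ (2 / 31)^2 = +1]
  = 1    [(1 / 31) = 1]

1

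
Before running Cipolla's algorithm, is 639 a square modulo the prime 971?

(639|971)
  = -(971|639)    [QR: both ≡ 3 mod 4, sign flips]
  = -(332|639)    [971 ≡ 332 mod 639]
  = -(83|639)    [639 ≡ 7 mod 8 ⇒ (2|639)^2 = +1]
  = (639|83)    [QR: both ≡ 3 mod 4, sign flips]
  = (58|83)    [639 ≡ 58 mod 83]
  = -(29|83)    [83 ≡ 3 mod 8 ⇒ (2|83) = -1]
  = -(83|29)    [QR: 29 ≡ 1 mod 4, sign kept]
  = -(25|29)    [83 ≡ 25 mod 29]
  = -(29|25)    [QR: 25 ≡ 1 mod 4, sign kept]
  = -(4|25)    [29 ≡ 4 mod 25]
  = -(1|25)    [25 ≡ 1 mod 8 ⇒ (2|25)^2 = +1]
  = -1    [(1|25) = 1]
(639|971) = -1, and 971 is prime, so 639 is not a quadratic residue mod 971.

no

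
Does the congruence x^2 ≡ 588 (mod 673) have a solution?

yes

Factor out 2: 588 = 2^2·147. Since 673 ≡ 1 (mod 8), (2/673) = +1, and (2/673)^2 = +1. Now have (147/673).
673 ≡ 1 (mod 4), so quadratic reciprocity gives (147/673) = (673/147). Reduce: 673 ≡ 85 (mod 147). Now have (85/147).
85 ≡ 1 (mod 4), so quadratic reciprocity gives (85/147) = (147/85). Reduce: 147 ≡ 62 (mod 85). Now have (62/85).
Factor out 2: 62 = 2·31. Since 85 ≡ 5 (mod 8), (2/85) = -1. Now have -(31/85).
85 ≡ 1 (mod 4), so quadratic reciprocity gives (31/85) = (85/31). Reduce: 85 ≡ 23 (mod 31). Now have -(23/31).
Both 23 ≡ 3 and 31 ≡ 3 (mod 4), so reciprocity gives (23/31) = -(31/23). Reduce: 31 ≡ 8 (mod 23). Now have (8/23).
Factor out 2: 8 = 2^3. Since 23 ≡ 7 (mod 8), (2/23) = +1, and (2/23)^3 = +1. Now have (1/23).
(1/23) = 1. Collecting the sign factors: 1.
The Legendre symbol is 1, so x^2 ≡ 588 (mod 673) has solution.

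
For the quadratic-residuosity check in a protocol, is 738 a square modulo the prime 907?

Factor out 2: 738 = 2·369. Since 907 ≡ 3 (mod 8), (2|907) = -1. Now have -(369|907).
369 ≡ 1 (mod 4), so quadratic reciprocity gives (369|907) = (907|369). Reduce: 907 ≡ 169 (mod 369). Now have -(169|369).
169 ≡ 1 (mod 4), so quadratic reciprocity gives (169|369) = (369|169). Reduce: 369 ≡ 31 (mod 169). Now have -(31|169).
169 ≡ 1 (mod 4), so quadratic reciprocity gives (31|169) = (169|31). Reduce: 169 ≡ 14 (mod 31). Now have -(14|31).
Factor out 2: 14 = 2·7. Since 31 ≡ 7 (mod 8), (2|31) = +1. Now have -(7|31).
Both 7 ≡ 3 and 31 ≡ 3 (mod 4), so reciprocity gives (7|31) = -(31|7). Reduce: 31 ≡ 3 (mod 7). Now have (3|7).
Both 3 ≡ 3 and 7 ≡ 3 (mod 4), so reciprocity gives (3|7) = -(7|3). Reduce: 7 ≡ 1 (mod 3). Now have -(1|3).
(1|3) = 1. Collecting the sign factors: -1.
(738|907) = -1, and 907 is prime, so 738 is not a quadratic residue mod 907.

no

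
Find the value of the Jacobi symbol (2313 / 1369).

1

(2313 / 1369)
  = (944 / 1369)    [2313 ≡ 944 mod 1369]
  = (59 / 1369)    [1369 ≡ 1 mod 8 ⇒ (2 / 1369)^4 = +1]
  = (1369 / 59)    [QR: 1369 ≡ 1 mod 4, sign kept]
  = (12 / 59)    [1369 ≡ 12 mod 59]
  = (3 / 59)    [59 ≡ 3 mod 8 ⇒ (2 / 59)^2 = +1]
  = -(59 / 3)    [QR: both ≡ 3 mod 4, sign flips]
  = -(2 / 3)    [59 ≡ 2 mod 3]
  = (1 / 3)    [3 ≡ 3 mod 8 ⇒ (2 / 3) = -1]
  = 1    [(1 / 3) = 1]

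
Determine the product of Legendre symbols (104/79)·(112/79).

By multiplicativity, (104·112/79) = (104/79)·(112/79).
First factor (104/79):
(104/79)
  = (25/79)    [104 ≡ 25 mod 79]
  = (79/25)    [QR: 25 ≡ 1 mod 4, sign kept]
  = (4/25)    [79 ≡ 4 mod 25]
  = (1/25)    [25 ≡ 1 mod 8 ⇒ (2/25)^2 = +1]
  = 1    [(1/25) = 1]
Second factor (112/79):
(112/79)
  = (33/79)    [112 ≡ 33 mod 79]
  = (79/33)    [QR: 33 ≡ 1 mod 4, sign kept]
  = (13/33)    [79 ≡ 13 mod 33]
  = (33/13)    [QR: 13 ≡ 1 mod 4, sign kept]
  = (7/13)    [33 ≡ 7 mod 13]
  = (13/7)    [QR: 13 ≡ 1 mod 4, sign kept]
  = (6/7)    [13 ≡ 6 mod 7]
  = (3/7)    [7 ≡ 7 mod 8 ⇒ (2/7) = +1]
  = -(7/3)    [QR: both ≡ 3 mod 4, sign flips]
  = -(1/3)    [7 ≡ 1 mod 3]
  = -1    [(1/3) = 1]
Product: (1)·(-1) = -1.

-1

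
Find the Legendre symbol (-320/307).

1

(-320/307)
  = (294/307)    [-320 ≡ 294 mod 307]
  = -(147/307)    [307 ≡ 3 mod 8 ⇒ (2/307) = -1]
  = (307/147)    [QR: both ≡ 3 mod 4, sign flips]
  = (13/147)    [307 ≡ 13 mod 147]
  = (147/13)    [QR: 13 ≡ 1 mod 4, sign kept]
  = (4/13)    [147 ≡ 4 mod 13]
  = (1/13)    [13 ≡ 5 mod 8 ⇒ (2/13)^2 = +1]
  = 1    [(1/13) = 1]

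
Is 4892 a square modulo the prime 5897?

(4892/5897)
  = (1223/5897)    [5897 ≡ 1 mod 8 ⇒ (2/5897)^2 = +1]
  = (5897/1223)    [QR: 5897 ≡ 1 mod 4, sign kept]
  = (1005/1223)    [5897 ≡ 1005 mod 1223]
  = (1223/1005)    [QR: 1005 ≡ 1 mod 4, sign kept]
  = (218/1005)    [1223 ≡ 218 mod 1005]
  = -(109/1005)    [1005 ≡ 5 mod 8 ⇒ (2/1005) = -1]
  = -(1005/109)    [QR: 109 ≡ 1 mod 4, sign kept]
  = -(24/109)    [1005 ≡ 24 mod 109]
  = (3/109)    [109 ≡ 5 mod 8 ⇒ (2/109)^3 = -1]
  = (109/3)    [QR: 109 ≡ 1 mod 4, sign kept]
  = (1/3)    [109 ≡ 1 mod 3]
  = 1    [(1/3) = 1]
(4892/5897) = 1, and 5897 is prime, so 4892 is a quadratic residue mod 5897.

yes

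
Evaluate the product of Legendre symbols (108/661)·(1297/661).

By multiplicativity, (108·1297/661) = (108/661)·(1297/661).
First factor (108/661):
Factor out 2: 108 = 2^2·27. Since 661 ≡ 5 (mod 8), (2/661) = -1, and (2/661)^2 = +1. Now have (27/661).
661 ≡ 1 (mod 4), so quadratic reciprocity gives (27/661) = (661/27). Reduce: 661 ≡ 13 (mod 27). Now have (13/27).
13 ≡ 1 (mod 4), so quadratic reciprocity gives (13/27) = (27/13). Reduce: 27 ≡ 1 (mod 13). Now have (1/13).
(1/13) = 1. Collecting the sign factors: 1.
Second factor (1297/661):
Reduce the numerator: 1297 ≡ 636 (mod 661), so (1297/661) = (636/661).
Factor out 2: 636 = 2^2·159. Since 661 ≡ 5 (mod 8), (2/661) = -1, and (2/661)^2 = +1. Now have (159/661).
661 ≡ 1 (mod 4), so quadratic reciprocity gives (159/661) = (661/159). Reduce: 661 ≡ 25 (mod 159). Now have (25/159).
25 ≡ 1 (mod 4), so quadratic reciprocity gives (25/159) = (159/25). Reduce: 159 ≡ 9 (mod 25). Now have (9/25).
9 ≡ 1 (mod 4), so quadratic reciprocity gives (9/25) = (25/9). Reduce: 25 ≡ 7 (mod 9). Now have (7/9).
9 ≡ 1 (mod 4), so quadratic reciprocity gives (7/9) = (9/7). Reduce: 9 ≡ 2 (mod 7). Now have (2/7).
Factor out 2: 2 = 2. Since 7 ≡ 7 (mod 8), (2/7) = +1. Now have (1/7).
(1/7) = 1. Collecting the sign factors: 1.
Product: (1)·(1) = 1.

1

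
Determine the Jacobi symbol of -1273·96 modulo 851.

-1

By multiplicativity, (-1273·96/851) = (-1273/851)·(96/851).
First factor (-1273/851):
(-1273/851)
  = -(1273/851)    [851 ≡ 3 mod 4 ⇒ (-1/851) = -1]
  = -(422/851)    [1273 ≡ 422 mod 851]
  = (211/851)    [851 ≡ 3 mod 8 ⇒ (2/851) = -1]
  = -(851/211)    [QR: both ≡ 3 mod 4, sign flips]
  = -(7/211)    [851 ≡ 7 mod 211]
  = (211/7)    [QR: both ≡ 3 mod 4, sign flips]
  = (1/7)    [211 ≡ 1 mod 7]
  = 1    [(1/7) = 1]
Second factor (96/851):
(96/851)
  = -(3/851)    [851 ≡ 3 mod 8 ⇒ (2/851)^5 = -1]
  = (851/3)    [QR: both ≡ 3 mod 4, sign flips]
  = (2/3)    [851 ≡ 2 mod 3]
  = -(1/3)    [3 ≡ 3 mod 8 ⇒ (2/3) = -1]
  = -1    [(1/3) = 1]
Product: (1)·(-1) = -1.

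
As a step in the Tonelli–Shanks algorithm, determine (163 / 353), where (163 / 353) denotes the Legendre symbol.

353 ≡ 1 (mod 4), so quadratic reciprocity gives (163 / 353) = (353 / 163). Reduce: 353 ≡ 27 (mod 163). Now have (27 / 163).
Both 27 ≡ 3 and 163 ≡ 3 (mod 4), so reciprocity gives (27 / 163) = -(163 / 27). Reduce: 163 ≡ 1 (mod 27). Now have -(1 / 27).
(1 / 27) = 1. Collecting the sign factors: -1.

-1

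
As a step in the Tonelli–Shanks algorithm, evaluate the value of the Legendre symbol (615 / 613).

Reduce the numerator: 615 ≡ 2 (mod 613), so (615 / 613) = (2 / 613).
Factor out 2: 2 = 2. Since 613 ≡ 5 (mod 8), (2 / 613) = -1. Now have -(1 / 613).
(1 / 613) = 1. Collecting the sign factors: -1.

-1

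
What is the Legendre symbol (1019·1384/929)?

1

By multiplicativity, (1019·1384/929) = (1019/929)·(1384/929).
First factor (1019/929):
(1019/929)
  = (90/929)    [1019 ≡ 90 mod 929]
  = (45/929)    [929 ≡ 1 mod 8 ⇒ (2/929) = +1]
  = (929/45)    [QR: 45 ≡ 1 mod 4, sign kept]
  = (29/45)    [929 ≡ 29 mod 45]
  = (45/29)    [QR: 29 ≡ 1 mod 4, sign kept]
  = (16/29)    [45 ≡ 16 mod 29]
  = (1/29)    [29 ≡ 5 mod 8 ⇒ (2/29)^4 = +1]
  = 1    [(1/29) = 1]
Second factor (1384/929):
(1384/929)
  = (455/929)    [1384 ≡ 455 mod 929]
  = (929/455)    [QR: 929 ≡ 1 mod 4, sign kept]
  = (19/455)    [929 ≡ 19 mod 455]
  = -(455/19)    [QR: both ≡ 3 mod 4, sign flips]
  = -(18/19)    [455 ≡ 18 mod 19]
  = (9/19)    [19 ≡ 3 mod 8 ⇒ (2/19) = -1]
  = (19/9)    [QR: 9 ≡ 1 mod 4, sign kept]
  = (1/9)    [19 ≡ 1 mod 9]
  = 1    [(1/9) = 1]
Product: (1)·(1) = 1.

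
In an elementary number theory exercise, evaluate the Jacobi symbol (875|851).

-1

(875|851)
  = (24|851)    [875 ≡ 24 mod 851]
  = -(3|851)    [851 ≡ 3 mod 8 ⇒ (2|851)^3 = -1]
  = (851|3)    [QR: both ≡ 3 mod 4, sign flips]
  = (2|3)    [851 ≡ 2 mod 3]
  = -(1|3)    [3 ≡ 3 mod 8 ⇒ (2|3) = -1]
  = -1    [(1|3) = 1]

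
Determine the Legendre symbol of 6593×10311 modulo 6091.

-1

By multiplicativity, (6593·10311|6091) = (6593|6091)·(10311|6091).
First factor (6593|6091):
(6593|6091)
  = (502|6091)    [6593 ≡ 502 mod 6091]
  = -(251|6091)    [6091 ≡ 3 mod 8 ⇒ (2|6091) = -1]
  = (6091|251)    [QR: both ≡ 3 mod 4, sign flips]
  = (67|251)    [6091 ≡ 67 mod 251]
  = -(251|67)    [QR: both ≡ 3 mod 4, sign flips]
  = -(50|67)    [251 ≡ 50 mod 67]
  = (25|67)    [67 ≡ 3 mod 8 ⇒ (2|67) = -1]
  = (67|25)    [QR: 25 ≡ 1 mod 4, sign kept]
  = (17|25)    [67 ≡ 17 mod 25]
  = (25|17)    [QR: 17 ≡ 1 mod 4, sign kept]
  = (8|17)    [25 ≡ 8 mod 17]
  = (1|17)    [17 ≡ 1 mod 8 ⇒ (2|17)^3 = +1]
  = 1    [(1|17) = 1]
Second factor (10311|6091):
(10311|6091)
  = (4220|6091)    [10311 ≡ 4220 mod 6091]
  = (1055|6091)    [6091 ≡ 3 mod 8 ⇒ (2|6091)^2 = +1]
  = -(6091|1055)    [QR: both ≡ 3 mod 4, sign flips]
  = -(816|1055)    [6091 ≡ 816 mod 1055]
  = -(51|1055)    [1055 ≡ 7 mod 8 ⇒ (2|1055)^4 = +1]
  = (1055|51)    [QR: both ≡ 3 mod 4, sign flips]
  = (35|51)    [1055 ≡ 35 mod 51]
  = -(51|35)    [QR: both ≡ 3 mod 4, sign flips]
  = -(16|35)    [51 ≡ 16 mod 35]
  = -(1|35)    [35 ≡ 3 mod 8 ⇒ (2|35)^4 = +1]
  = -1    [(1|35) = 1]
Product: (1)·(-1) = -1.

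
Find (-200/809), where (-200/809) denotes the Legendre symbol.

1

(-200/809)
  = (200/809)    [809 ≡ 1 mod 4 ⇒ (-1/809) = +1]
  = (25/809)    [809 ≡ 1 mod 8 ⇒ (2/809)^3 = +1]
  = (809/25)    [QR: 25 ≡ 1 mod 4, sign kept]
  = (9/25)    [809 ≡ 9 mod 25]
  = (25/9)    [QR: 9 ≡ 1 mod 4, sign kept]
  = (7/9)    [25 ≡ 7 mod 9]
  = (9/7)    [QR: 9 ≡ 1 mod 4, sign kept]
  = (2/7)    [9 ≡ 2 mod 7]
  = (1/7)    [7 ≡ 7 mod 8 ⇒ (2/7) = +1]
  = 1    [(1/7) = 1]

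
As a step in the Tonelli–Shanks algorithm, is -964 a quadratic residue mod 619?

Reduce the numerator: -964 ≡ 274 (mod 619), so (-964/619) = (274/619).
Factor out 2: 274 = 2·137. Since 619 ≡ 3 (mod 8), (2/619) = -1. Now have -(137/619).
137 ≡ 1 (mod 4), so quadratic reciprocity gives (137/619) = (619/137). Reduce: 619 ≡ 71 (mod 137). Now have -(71/137).
137 ≡ 1 (mod 4), so quadratic reciprocity gives (71/137) = (137/71). Reduce: 137 ≡ 66 (mod 71). Now have -(66/71).
Factor out 2: 66 = 2·33. Since 71 ≡ 7 (mod 8), (2/71) = +1. Now have -(33/71).
33 ≡ 1 (mod 4), so quadratic reciprocity gives (33/71) = (71/33). Reduce: 71 ≡ 5 (mod 33). Now have -(5/33).
5 ≡ 1 (mod 4), so quadratic reciprocity gives (5/33) = (33/5). Reduce: 33 ≡ 3 (mod 5). Now have -(3/5).
5 ≡ 1 (mod 4), so quadratic reciprocity gives (3/5) = (5/3). Reduce: 5 ≡ 2 (mod 3). Now have -(2/3).
Factor out 2: 2 = 2. Since 3 ≡ 3 (mod 8), (2/3) = -1. Now have (1/3).
(1/3) = 1. Collecting the sign factors: 1.
The Legendre symbol is 1, so x^2 ≡ -964 (mod 619) has solution.

yes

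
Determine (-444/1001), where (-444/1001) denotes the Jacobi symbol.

(-444/1001)
  = (557/1001)    [-444 ≡ 557 mod 1001]
  = (1001/557)    [QR: 557 ≡ 1 mod 4, sign kept]
  = (444/557)    [1001 ≡ 444 mod 557]
  = (111/557)    [557 ≡ 5 mod 8 ⇒ (2/557)^2 = +1]
  = (557/111)    [QR: 557 ≡ 1 mod 4, sign kept]
  = (2/111)    [557 ≡ 2 mod 111]
  = (1/111)    [111 ≡ 7 mod 8 ⇒ (2/111) = +1]
  = 1    [(1/111) = 1]

1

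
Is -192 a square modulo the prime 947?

(-192|947)
  = (755|947)    [-192 ≡ 755 mod 947]
  = -(947|755)    [QR: both ≡ 3 mod 4, sign flips]
  = -(192|755)    [947 ≡ 192 mod 755]
  = -(3|755)    [755 ≡ 3 mod 8 ⇒ (2|755)^6 = +1]
  = (755|3)    [QR: both ≡ 3 mod 4, sign flips]
  = (2|3)    [755 ≡ 2 mod 3]
  = -(1|3)    [3 ≡ 3 mod 8 ⇒ (2|3) = -1]
  = -1    [(1|3) = 1]
The Legendre symbol is -1, so x^2 ≡ -192 (mod 947) has no solution.

no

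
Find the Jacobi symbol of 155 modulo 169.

169 ≡ 1 (mod 4), so quadratic reciprocity gives (155 / 169) = (169 / 155). Reduce: 169 ≡ 14 (mod 155). Now have (14 / 155).
Factor out 2: 14 = 2·7. Since 155 ≡ 3 (mod 8), (2 / 155) = -1. Now have -(7 / 155).
Both 7 ≡ 3 and 155 ≡ 3 (mod 4), so reciprocity gives (7 / 155) = -(155 / 7). Reduce: 155 ≡ 1 (mod 7). Now have (1 / 7).
(1 / 7) = 1. Collecting the sign factors: 1.

1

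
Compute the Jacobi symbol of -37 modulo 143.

Pull out -1: (-37 / 143) = (-1 / 143)·(37 / 143). Since 143 ≡ 3 (mod 4), (-1 / 143) = -1. Now have -(37 / 143).
37 ≡ 1 (mod 4), so quadratic reciprocity gives (37 / 143) = (143 / 37). Reduce: 143 ≡ 32 (mod 37). Now have -(32 / 37).
Factor out 2: 32 = 2^5. Since 37 ≡ 5 (mod 8), (2 / 37) = -1, and (2 / 37)^5 = -1. Now have (1 / 37).
(1 / 37) = 1. Collecting the sign factors: 1.

1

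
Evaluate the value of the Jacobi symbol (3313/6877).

3313 ≡ 1 (mod 4), so quadratic reciprocity gives (3313/6877) = (6877/3313). Reduce: 6877 ≡ 251 (mod 3313). Now have (251/3313).
3313 ≡ 1 (mod 4), so quadratic reciprocity gives (251/3313) = (3313/251). Reduce: 3313 ≡ 50 (mod 251). Now have (50/251).
Factor out 2: 50 = 2·25. Since 251 ≡ 3 (mod 8), (2/251) = -1. Now have -(25/251).
25 ≡ 1 (mod 4), so quadratic reciprocity gives (25/251) = (251/25). Reduce: 251 ≡ 1 (mod 25). Now have -(1/25).
(1/25) = 1. Collecting the sign factors: -1.

-1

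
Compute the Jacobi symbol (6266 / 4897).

1

Reduce the numerator: 6266 ≡ 1369 (mod 4897), so (6266 / 4897) = (1369 / 4897).
1369 ≡ 1 (mod 4), so quadratic reciprocity gives (1369 / 4897) = (4897 / 1369). Reduce: 4897 ≡ 790 (mod 1369). Now have (790 / 1369).
Factor out 2: 790 = 2·395. Since 1369 ≡ 1 (mod 8), (2 / 1369) = +1. Now have (395 / 1369).
1369 ≡ 1 (mod 4), so quadratic reciprocity gives (395 / 1369) = (1369 / 395). Reduce: 1369 ≡ 184 (mod 395). Now have (184 / 395).
Factor out 2: 184 = 2^3·23. Since 395 ≡ 3 (mod 8), (2 / 395) = -1, and (2 / 395)^3 = -1. Now have -(23 / 395).
Both 23 ≡ 3 and 395 ≡ 3 (mod 4), so reciprocity gives (23 / 395) = -(395 / 23). Reduce: 395 ≡ 4 (mod 23). Now have (4 / 23).
Factor out 2: 4 = 2^2. Since 23 ≡ 7 (mod 8), (2 / 23) = +1, and (2 / 23)^2 = +1. Now have (1 / 23).
(1 / 23) = 1. Collecting the sign factors: 1.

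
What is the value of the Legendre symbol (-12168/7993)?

1

Reduce the numerator: -12168 ≡ 3818 (mod 7993), so (-12168/7993) = (3818/7993).
Factor out 2: 3818 = 2·1909. Since 7993 ≡ 1 (mod 8), (2/7993) = +1. Now have (1909/7993).
1909 ≡ 1 (mod 4), so quadratic reciprocity gives (1909/7993) = (7993/1909). Reduce: 7993 ≡ 357 (mod 1909). Now have (357/1909).
357 ≡ 1 (mod 4), so quadratic reciprocity gives (357/1909) = (1909/357). Reduce: 1909 ≡ 124 (mod 357). Now have (124/357).
Factor out 2: 124 = 2^2·31. Since 357 ≡ 5 (mod 8), (2/357) = -1, and (2/357)^2 = +1. Now have (31/357).
357 ≡ 1 (mod 4), so quadratic reciprocity gives (31/357) = (357/31). Reduce: 357 ≡ 16 (mod 31). Now have (16/31).
Factor out 2: 16 = 2^4. Since 31 ≡ 7 (mod 8), (2/31) = +1, and (2/31)^4 = +1. Now have (1/31).
(1/31) = 1. Collecting the sign factors: 1.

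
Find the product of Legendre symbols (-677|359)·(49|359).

By multiplicativity, (-677·49|359) = (-677|359)·(49|359).
First factor (-677|359):
Reduce the numerator: -677 ≡ 41 (mod 359), so (-677|359) = (41|359).
41 ≡ 1 (mod 4), so quadratic reciprocity gives (41|359) = (359|41). Reduce: 359 ≡ 31 (mod 41). Now have (31|41).
41 ≡ 1 (mod 4), so quadratic reciprocity gives (31|41) = (41|31). Reduce: 41 ≡ 10 (mod 31). Now have (10|31).
Factor out 2: 10 = 2·5. Since 31 ≡ 7 (mod 8), (2|31) = +1. Now have (5|31).
5 ≡ 1 (mod 4), so quadratic reciprocity gives (5|31) = (31|5). Reduce: 31 ≡ 1 (mod 5). Now have (1|5).
(1|5) = 1. Collecting the sign factors: 1.
Second factor (49|359):
49 ≡ 1 (mod 4), so quadratic reciprocity gives (49|359) = (359|49). Reduce: 359 ≡ 16 (mod 49). Now have (16|49).
Factor out 2: 16 = 2^4. Since 49 ≡ 1 (mod 8), (2|49) = +1, and (2|49)^4 = +1. Now have (1|49).
(1|49) = 1. Collecting the sign factors: 1.
Product: (1)·(1) = 1.

1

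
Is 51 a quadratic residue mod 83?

yes

Both 51 ≡ 3 and 83 ≡ 3 (mod 4), so reciprocity gives (51/83) = -(83/51). Reduce: 83 ≡ 32 (mod 51). Now have -(32/51).
Factor out 2: 32 = 2^5. Since 51 ≡ 3 (mod 8), (2/51) = -1, and (2/51)^5 = -1. Now have (1/51).
(1/51) = 1. Collecting the sign factors: 1.
(51/83) = 1, and 83 is prime, so 51 is a quadratic residue mod 83.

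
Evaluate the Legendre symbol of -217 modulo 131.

1

Reduce the numerator: -217 ≡ 45 (mod 131), so (-217/131) = (45/131).
45 ≡ 1 (mod 4), so quadratic reciprocity gives (45/131) = (131/45). Reduce: 131 ≡ 41 (mod 45). Now have (41/45).
41 ≡ 1 (mod 4), so quadratic reciprocity gives (41/45) = (45/41). Reduce: 45 ≡ 4 (mod 41). Now have (4/41).
Factor out 2: 4 = 2^2. Since 41 ≡ 1 (mod 8), (2/41) = +1, and (2/41)^2 = +1. Now have (1/41).
(1/41) = 1. Collecting the sign factors: 1.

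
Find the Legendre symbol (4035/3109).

(4035/3109)
  = (926/3109)    [4035 ≡ 926 mod 3109]
  = -(463/3109)    [3109 ≡ 5 mod 8 ⇒ (2/3109) = -1]
  = -(3109/463)    [QR: 3109 ≡ 1 mod 4, sign kept]
  = -(331/463)    [3109 ≡ 331 mod 463]
  = (463/331)    [QR: both ≡ 3 mod 4, sign flips]
  = (132/331)    [463 ≡ 132 mod 331]
  = (33/331)    [331 ≡ 3 mod 8 ⇒ (2/331)^2 = +1]
  = (331/33)    [QR: 33 ≡ 1 mod 4, sign kept]
  = (1/33)    [331 ≡ 1 mod 33]
  = 1    [(1/33) = 1]

1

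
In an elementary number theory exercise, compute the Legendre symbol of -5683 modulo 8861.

(-5683|8861)
  = (3178|8861)    [-5683 ≡ 3178 mod 8861]
  = -(1589|8861)    [8861 ≡ 5 mod 8 ⇒ (2|8861) = -1]
  = -(8861|1589)    [QR: 1589 ≡ 1 mod 4, sign kept]
  = -(916|1589)    [8861 ≡ 916 mod 1589]
  = -(229|1589)    [1589 ≡ 5 mod 8 ⇒ (2|1589)^2 = +1]
  = -(1589|229)    [QR: 229 ≡ 1 mod 4, sign kept]
  = -(215|229)    [1589 ≡ 215 mod 229]
  = -(229|215)    [QR: 229 ≡ 1 mod 4, sign kept]
  = -(14|215)    [229 ≡ 14 mod 215]
  = -(7|215)    [215 ≡ 7 mod 8 ⇒ (2|215) = +1]
  = (215|7)    [QR: both ≡ 3 mod 4, sign flips]
  = (5|7)    [215 ≡ 5 mod 7]
  = (7|5)    [QR: 5 ≡ 1 mod 4, sign kept]
  = (2|5)    [7 ≡ 2 mod 5]
  = -(1|5)    [5 ≡ 5 mod 8 ⇒ (2|5) = -1]
  = -1    [(1|5) = 1]

-1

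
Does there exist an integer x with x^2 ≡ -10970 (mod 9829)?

yes

(-10970/9829)
  = (8688/9829)    [-10970 ≡ 8688 mod 9829]
  = (543/9829)    [9829 ≡ 5 mod 8 ⇒ (2/9829)^4 = +1]
  = (9829/543)    [QR: 9829 ≡ 1 mod 4, sign kept]
  = (55/543)    [9829 ≡ 55 mod 543]
  = -(543/55)    [QR: both ≡ 3 mod 4, sign flips]
  = -(48/55)    [543 ≡ 48 mod 55]
  = -(3/55)    [55 ≡ 7 mod 8 ⇒ (2/55)^4 = +1]
  = (55/3)    [QR: both ≡ 3 mod 4, sign flips]
  = (1/3)    [55 ≡ 1 mod 3]
  = 1    [(1/3) = 1]
(-10970/9829) = 1, and 9829 is prime, so -10970 is a quadratic residue mod 9829.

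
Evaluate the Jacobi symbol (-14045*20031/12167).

-1

By multiplicativity, (-14045·20031/12167) = (-14045/12167)·(20031/12167).
First factor (-14045/12167):
(-14045/12167)
  = -(14045/12167)    [12167 ≡ 3 mod 4 ⇒ (-1/12167) = -1]
  = -(1878/12167)    [14045 ≡ 1878 mod 12167]
  = -(939/12167)    [12167 ≡ 7 mod 8 ⇒ (2/12167) = +1]
  = (12167/939)    [QR: both ≡ 3 mod 4, sign flips]
  = (899/939)    [12167 ≡ 899 mod 939]
  = -(939/899)    [QR: both ≡ 3 mod 4, sign flips]
  = -(40/899)    [939 ≡ 40 mod 899]
  = (5/899)    [899 ≡ 3 mod 8 ⇒ (2/899)^3 = -1]
  = (899/5)    [QR: 5 ≡ 1 mod 4, sign kept]
  = (4/5)    [899 ≡ 4 mod 5]
  = (1/5)    [5 ≡ 5 mod 8 ⇒ (2/5)^2 = +1]
  = 1    [(1/5) = 1]
Second factor (20031/12167):
(20031/12167)
  = (7864/12167)    [20031 ≡ 7864 mod 12167]
  = (983/12167)    [12167 ≡ 7 mod 8 ⇒ (2/12167)^3 = +1]
  = -(12167/983)    [QR: both ≡ 3 mod 4, sign flips]
  = -(371/983)    [12167 ≡ 371 mod 983]
  = (983/371)    [QR: both ≡ 3 mod 4, sign flips]
  = (241/371)    [983 ≡ 241 mod 371]
  = (371/241)    [QR: 241 ≡ 1 mod 4, sign kept]
  = (130/241)    [371 ≡ 130 mod 241]
  = (65/241)    [241 ≡ 1 mod 8 ⇒ (2/241) = +1]
  = (241/65)    [QR: 65 ≡ 1 mod 4, sign kept]
  = (46/65)    [241 ≡ 46 mod 65]
  = (23/65)    [65 ≡ 1 mod 8 ⇒ (2/65) = +1]
  = (65/23)    [QR: 65 ≡ 1 mod 4, sign kept]
  = (19/23)    [65 ≡ 19 mod 23]
  = -(23/19)    [QR: both ≡ 3 mod 4, sign flips]
  = -(4/19)    [23 ≡ 4 mod 19]
  = -(1/19)    [19 ≡ 3 mod 8 ⇒ (2/19)^2 = +1]
  = -1    [(1/19) = 1]
Product: (1)·(-1) = -1.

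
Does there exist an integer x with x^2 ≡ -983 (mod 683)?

no

Pull out -1: (-983/683) = (-1/683)·(983/683). Since 683 ≡ 3 (mod 4), (-1/683) = -1. Now have -(983/683).
Reduce the numerator: 983 ≡ 300 (mod 683), so (983/683) = (300/683).
Factor out 2: 300 = 2^2·75. Since 683 ≡ 3 (mod 8), (2/683) = -1, and (2/683)^2 = +1. Now have -(75/683).
Both 75 ≡ 3 and 683 ≡ 3 (mod 4), so reciprocity gives (75/683) = -(683/75). Reduce: 683 ≡ 8 (mod 75). Now have (8/75).
Factor out 2: 8 = 2^3. Since 75 ≡ 3 (mod 8), (2/75) = -1, and (2/75)^3 = -1. Now have -(1/75).
(1/75) = 1. Collecting the sign factors: -1.
(-983/683) = -1, and 683 is prime, so -983 is not a quadratic residue mod 683.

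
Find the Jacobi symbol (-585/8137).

-1

(-585/8137)
  = (7552/8137)    [-585 ≡ 7552 mod 8137]
  = (59/8137)    [8137 ≡ 1 mod 8 ⇒ (2/8137)^7 = +1]
  = (8137/59)    [QR: 8137 ≡ 1 mod 4, sign kept]
  = (54/59)    [8137 ≡ 54 mod 59]
  = -(27/59)    [59 ≡ 3 mod 8 ⇒ (2/59) = -1]
  = (59/27)    [QR: both ≡ 3 mod 4, sign flips]
  = (5/27)    [59 ≡ 5 mod 27]
  = (27/5)    [QR: 5 ≡ 1 mod 4, sign kept]
  = (2/5)    [27 ≡ 2 mod 5]
  = -(1/5)    [5 ≡ 5 mod 8 ⇒ (2/5) = -1]
  = -1    [(1/5) = 1]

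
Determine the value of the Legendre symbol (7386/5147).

-1

Reduce the numerator: 7386 ≡ 2239 (mod 5147), so (7386/5147) = (2239/5147).
Both 2239 ≡ 3 and 5147 ≡ 3 (mod 4), so reciprocity gives (2239/5147) = -(5147/2239). Reduce: 5147 ≡ 669 (mod 2239). Now have -(669/2239).
669 ≡ 1 (mod 4), so quadratic reciprocity gives (669/2239) = (2239/669). Reduce: 2239 ≡ 232 (mod 669). Now have -(232/669).
Factor out 2: 232 = 2^3·29. Since 669 ≡ 5 (mod 8), (2/669) = -1, and (2/669)^3 = -1. Now have (29/669).
29 ≡ 1 (mod 4), so quadratic reciprocity gives (29/669) = (669/29). Reduce: 669 ≡ 2 (mod 29). Now have (2/29).
Factor out 2: 2 = 2. Since 29 ≡ 5 (mod 8), (2/29) = -1. Now have -(1/29).
(1/29) = 1. Collecting the sign factors: -1.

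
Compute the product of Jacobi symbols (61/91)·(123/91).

1

By multiplicativity, (61·123/91) = (61/91)·(123/91).
First factor (61/91):
61 ≡ 1 (mod 4), so quadratic reciprocity gives (61/91) = (91/61). Reduce: 91 ≡ 30 (mod 61). Now have (30/61).
Factor out 2: 30 = 2·15. Since 61 ≡ 5 (mod 8), (2/61) = -1. Now have -(15/61).
61 ≡ 1 (mod 4), so quadratic reciprocity gives (15/61) = (61/15). Reduce: 61 ≡ 1 (mod 15). Now have -(1/15).
(1/15) = 1. Collecting the sign factors: -1.
Second factor (123/91):
Reduce the numerator: 123 ≡ 32 (mod 91), so (123/91) = (32/91).
Factor out 2: 32 = 2^5. Since 91 ≡ 3 (mod 8), (2/91) = -1, and (2/91)^5 = -1. Now have -(1/91).
(1/91) = 1. Collecting the sign factors: -1.
Product: (-1)·(-1) = 1.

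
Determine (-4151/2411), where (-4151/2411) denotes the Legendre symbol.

(-4151/2411)
  = (671/2411)    [-4151 ≡ 671 mod 2411]
  = -(2411/671)    [QR: both ≡ 3 mod 4, sign flips]
  = -(398/671)    [2411 ≡ 398 mod 671]
  = -(199/671)    [671 ≡ 7 mod 8 ⇒ (2/671) = +1]
  = (671/199)    [QR: both ≡ 3 mod 4, sign flips]
  = (74/199)    [671 ≡ 74 mod 199]
  = (37/199)    [199 ≡ 7 mod 8 ⇒ (2/199) = +1]
  = (199/37)    [QR: 37 ≡ 1 mod 4, sign kept]
  = (14/37)    [199 ≡ 14 mod 37]
  = -(7/37)    [37 ≡ 5 mod 8 ⇒ (2/37) = -1]
  = -(37/7)    [QR: 37 ≡ 1 mod 4, sign kept]
  = -(2/7)    [37 ≡ 2 mod 7]
  = -(1/7)    [7 ≡ 7 mod 8 ⇒ (2/7) = +1]
  = -1    [(1/7) = 1]

-1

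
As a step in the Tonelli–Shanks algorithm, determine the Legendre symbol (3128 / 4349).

1

Factor out 2: 3128 = 2^3·391. Since 4349 ≡ 5 (mod 8), (2 / 4349) = -1, and (2 / 4349)^3 = -1. Now have -(391 / 4349).
4349 ≡ 1 (mod 4), so quadratic reciprocity gives (391 / 4349) = (4349 / 391). Reduce: 4349 ≡ 48 (mod 391). Now have -(48 / 391).
Factor out 2: 48 = 2^4·3. Since 391 ≡ 7 (mod 8), (2 / 391) = +1, and (2 / 391)^4 = +1. Now have -(3 / 391).
Both 3 ≡ 3 and 391 ≡ 3 (mod 4), so reciprocity gives (3 / 391) = -(391 / 3). Reduce: 391 ≡ 1 (mod 3). Now have (1 / 3).
(1 / 3) = 1. Collecting the sign factors: 1.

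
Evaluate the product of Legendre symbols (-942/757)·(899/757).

1

By multiplicativity, (-942·899/757) = (-942/757)·(899/757).
First factor (-942/757):
Reduce the numerator: -942 ≡ 572 (mod 757), so (-942/757) = (572/757).
Factor out 2: 572 = 2^2·143. Since 757 ≡ 5 (mod 8), (2/757) = -1, and (2/757)^2 = +1. Now have (143/757).
757 ≡ 1 (mod 4), so quadratic reciprocity gives (143/757) = (757/143). Reduce: 757 ≡ 42 (mod 143). Now have (42/143).
Factor out 2: 42 = 2·21. Since 143 ≡ 7 (mod 8), (2/143) = +1. Now have (21/143).
21 ≡ 1 (mod 4), so quadratic reciprocity gives (21/143) = (143/21). Reduce: 143 ≡ 17 (mod 21). Now have (17/21).
17 ≡ 1 (mod 4), so quadratic reciprocity gives (17/21) = (21/17). Reduce: 21 ≡ 4 (mod 17). Now have (4/17).
Factor out 2: 4 = 2^2. Since 17 ≡ 1 (mod 8), (2/17) = +1, and (2/17)^2 = +1. Now have (1/17).
(1/17) = 1. Collecting the sign factors: 1.
Second factor (899/757):
Reduce the numerator: 899 ≡ 142 (mod 757), so (899/757) = (142/757).
Factor out 2: 142 = 2·71. Since 757 ≡ 5 (mod 8), (2/757) = -1. Now have -(71/757).
757 ≡ 1 (mod 4), so quadratic reciprocity gives (71/757) = (757/71). Reduce: 757 ≡ 47 (mod 71). Now have -(47/71).
Both 47 ≡ 3 and 71 ≡ 3 (mod 4), so reciprocity gives (47/71) = -(71/47). Reduce: 71 ≡ 24 (mod 47). Now have (24/47).
Factor out 2: 24 = 2^3·3. Since 47 ≡ 7 (mod 8), (2/47) = +1, and (2/47)^3 = +1. Now have (3/47).
Both 3 ≡ 3 and 47 ≡ 3 (mod 4), so reciprocity gives (3/47) = -(47/3). Reduce: 47 ≡ 2 (mod 3). Now have -(2/3).
Factor out 2: 2 = 2. Since 3 ≡ 3 (mod 8), (2/3) = -1. Now have (1/3).
(1/3) = 1. Collecting the sign factors: 1.
Product: (1)·(1) = 1.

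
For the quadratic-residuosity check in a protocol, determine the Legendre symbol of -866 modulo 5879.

Reduce the numerator: -866 ≡ 5013 (mod 5879), so (-866/5879) = (5013/5879).
5013 ≡ 1 (mod 4), so quadratic reciprocity gives (5013/5879) = (5879/5013). Reduce: 5879 ≡ 866 (mod 5013). Now have (866/5013).
Factor out 2: 866 = 2·433. Since 5013 ≡ 5 (mod 8), (2/5013) = -1. Now have -(433/5013).
433 ≡ 1 (mod 4), so quadratic reciprocity gives (433/5013) = (5013/433). Reduce: 5013 ≡ 250 (mod 433). Now have -(250/433).
Factor out 2: 250 = 2·125. Since 433 ≡ 1 (mod 8), (2/433) = +1. Now have -(125/433).
125 ≡ 1 (mod 4), so quadratic reciprocity gives (125/433) = (433/125). Reduce: 433 ≡ 58 (mod 125). Now have -(58/125).
Factor out 2: 58 = 2·29. Since 125 ≡ 5 (mod 8), (2/125) = -1. Now have (29/125).
29 ≡ 1 (mod 4), so quadratic reciprocity gives (29/125) = (125/29). Reduce: 125 ≡ 9 (mod 29). Now have (9/29).
9 ≡ 1 (mod 4), so quadratic reciprocity gives (9/29) = (29/9). Reduce: 29 ≡ 2 (mod 9). Now have (2/9).
Factor out 2: 2 = 2. Since 9 ≡ 1 (mod 8), (2/9) = +1. Now have (1/9).
(1/9) = 1. Collecting the sign factors: 1.

1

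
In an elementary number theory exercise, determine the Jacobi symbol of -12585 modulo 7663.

Pull out -1: (-12585 / 7663) = (-1 / 7663)·(12585 / 7663). Since 7663 ≡ 3 (mod 4), (-1 / 7663) = -1. Now have -(12585 / 7663).
Reduce the numerator: 12585 ≡ 4922 (mod 7663), so (12585 / 7663) = (4922 / 7663).
Factor out 2: 4922 = 2·2461. Since 7663 ≡ 7 (mod 8), (2 / 7663) = +1. Now have -(2461 / 7663).
2461 ≡ 1 (mod 4), so quadratic reciprocity gives (2461 / 7663) = (7663 / 2461). Reduce: 7663 ≡ 280 (mod 2461). Now have -(280 / 2461).
Factor out 2: 280 = 2^3·35. Since 2461 ≡ 5 (mod 8), (2 / 2461) = -1, and (2 / 2461)^3 = -1. Now have (35 / 2461).
2461 ≡ 1 (mod 4), so quadratic reciprocity gives (35 / 2461) = (2461 / 35). Reduce: 2461 ≡ 11 (mod 35). Now have (11 / 35).
Both 11 ≡ 3 and 35 ≡ 3 (mod 4), so reciprocity gives (11 / 35) = -(35 / 11). Reduce: 35 ≡ 2 (mod 11). Now have -(2 / 11).
Factor out 2: 2 = 2. Since 11 ≡ 3 (mod 8), (2 / 11) = -1. Now have (1 / 11).
(1 / 11) = 1. Collecting the sign factors: 1.

1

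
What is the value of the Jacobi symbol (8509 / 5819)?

-1

(8509 / 5819)
  = (2690 / 5819)    [8509 ≡ 2690 mod 5819]
  = -(1345 / 5819)    [5819 ≡ 3 mod 8 ⇒ (2 / 5819) = -1]
  = -(5819 / 1345)    [QR: 1345 ≡ 1 mod 4, sign kept]
  = -(439 / 1345)    [5819 ≡ 439 mod 1345]
  = -(1345 / 439)    [QR: 1345 ≡ 1 mod 4, sign kept]
  = -(28 / 439)    [1345 ≡ 28 mod 439]
  = -(7 / 439)    [439 ≡ 7 mod 8 ⇒ (2 / 439)^2 = +1]
  = (439 / 7)    [QR: both ≡ 3 mod 4, sign flips]
  = (5 / 7)    [439 ≡ 5 mod 7]
  = (7 / 5)    [QR: 5 ≡ 1 mod 4, sign kept]
  = (2 / 5)    [7 ≡ 2 mod 5]
  = -(1 / 5)    [5 ≡ 5 mod 8 ⇒ (2 / 5) = -1]
  = -1    [(1 / 5) = 1]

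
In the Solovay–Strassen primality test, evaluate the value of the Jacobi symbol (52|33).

(52|33)
  = (19|33)    [52 ≡ 19 mod 33]
  = (33|19)    [QR: 33 ≡ 1 mod 4, sign kept]
  = (14|19)    [33 ≡ 14 mod 19]
  = -(7|19)    [19 ≡ 3 mod 8 ⇒ (2|19) = -1]
  = (19|7)    [QR: both ≡ 3 mod 4, sign flips]
  = (5|7)    [19 ≡ 5 mod 7]
  = (7|5)    [QR: 5 ≡ 1 mod 4, sign kept]
  = (2|5)    [7 ≡ 2 mod 5]
  = -(1|5)    [5 ≡ 5 mod 8 ⇒ (2|5) = -1]
  = -1    [(1|5) = 1]

-1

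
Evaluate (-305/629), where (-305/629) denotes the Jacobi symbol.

(-305/629)
  = (324/629)    [-305 ≡ 324 mod 629]
  = (81/629)    [629 ≡ 5 mod 8 ⇒ (2/629)^2 = +1]
  = (629/81)    [QR: 81 ≡ 1 mod 4, sign kept]
  = (62/81)    [629 ≡ 62 mod 81]
  = (31/81)    [81 ≡ 1 mod 8 ⇒ (2/81) = +1]
  = (81/31)    [QR: 81 ≡ 1 mod 4, sign kept]
  = (19/31)    [81 ≡ 19 mod 31]
  = -(31/19)    [QR: both ≡ 3 mod 4, sign flips]
  = -(12/19)    [31 ≡ 12 mod 19]
  = -(3/19)    [19 ≡ 3 mod 8 ⇒ (2/19)^2 = +1]
  = (19/3)    [QR: both ≡ 3 mod 4, sign flips]
  = (1/3)    [19 ≡ 1 mod 3]
  = 1    [(1/3) = 1]

1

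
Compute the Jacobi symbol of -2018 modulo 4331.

-1

(-2018/4331)
  = (2313/4331)    [-2018 ≡ 2313 mod 4331]
  = (4331/2313)    [QR: 2313 ≡ 1 mod 4, sign kept]
  = (2018/2313)    [4331 ≡ 2018 mod 2313]
  = (1009/2313)    [2313 ≡ 1 mod 8 ⇒ (2/2313) = +1]
  = (2313/1009)    [QR: 1009 ≡ 1 mod 4, sign kept]
  = (295/1009)    [2313 ≡ 295 mod 1009]
  = (1009/295)    [QR: 1009 ≡ 1 mod 4, sign kept]
  = (124/295)    [1009 ≡ 124 mod 295]
  = (31/295)    [295 ≡ 7 mod 8 ⇒ (2/295)^2 = +1]
  = -(295/31)    [QR: both ≡ 3 mod 4, sign flips]
  = -(16/31)    [295 ≡ 16 mod 31]
  = -(1/31)    [31 ≡ 7 mod 8 ⇒ (2/31)^4 = +1]
  = -1    [(1/31) = 1]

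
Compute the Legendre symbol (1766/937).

1

Reduce the numerator: 1766 ≡ 829 (mod 937), so (1766/937) = (829/937).
829 ≡ 1 (mod 4), so quadratic reciprocity gives (829/937) = (937/829). Reduce: 937 ≡ 108 (mod 829). Now have (108/829).
Factor out 2: 108 = 2^2·27. Since 829 ≡ 5 (mod 8), (2/829) = -1, and (2/829)^2 = +1. Now have (27/829).
829 ≡ 1 (mod 4), so quadratic reciprocity gives (27/829) = (829/27). Reduce: 829 ≡ 19 (mod 27). Now have (19/27).
Both 19 ≡ 3 and 27 ≡ 3 (mod 4), so reciprocity gives (19/27) = -(27/19). Reduce: 27 ≡ 8 (mod 19). Now have -(8/19).
Factor out 2: 8 = 2^3. Since 19 ≡ 3 (mod 8), (2/19) = -1, and (2/19)^3 = -1. Now have (1/19).
(1/19) = 1. Collecting the sign factors: 1.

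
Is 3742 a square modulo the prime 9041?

no

(3742/9041)
  = (1871/9041)    [9041 ≡ 1 mod 8 ⇒ (2/9041) = +1]
  = (9041/1871)    [QR: 9041 ≡ 1 mod 4, sign kept]
  = (1557/1871)    [9041 ≡ 1557 mod 1871]
  = (1871/1557)    [QR: 1557 ≡ 1 mod 4, sign kept]
  = (314/1557)    [1871 ≡ 314 mod 1557]
  = -(157/1557)    [1557 ≡ 5 mod 8 ⇒ (2/1557) = -1]
  = -(1557/157)    [QR: 157 ≡ 1 mod 4, sign kept]
  = -(144/157)    [1557 ≡ 144 mod 157]
  = -(9/157)    [157 ≡ 5 mod 8 ⇒ (2/157)^4 = +1]
  = -(157/9)    [QR: 9 ≡ 1 mod 4, sign kept]
  = -(4/9)    [157 ≡ 4 mod 9]
  = -(1/9)    [9 ≡ 1 mod 8 ⇒ (2/9)^2 = +1]
  = -1    [(1/9) = 1]
(3742/9041) = -1, and 9041 is prime, so 3742 is not a quadratic residue mod 9041.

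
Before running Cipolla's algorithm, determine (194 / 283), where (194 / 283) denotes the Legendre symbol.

Factor out 2: 194 = 2·97. Since 283 ≡ 3 (mod 8), (2 / 283) = -1. Now have -(97 / 283).
97 ≡ 1 (mod 4), so quadratic reciprocity gives (97 / 283) = (283 / 97). Reduce: 283 ≡ 89 (mod 97). Now have -(89 / 97).
89 ≡ 1 (mod 4), so quadratic reciprocity gives (89 / 97) = (97 / 89). Reduce: 97 ≡ 8 (mod 89). Now have -(8 / 89).
Factor out 2: 8 = 2^3. Since 89 ≡ 1 (mod 8), (2 / 89) = +1, and (2 / 89)^3 = +1. Now have -(1 / 89).
(1 / 89) = 1. Collecting the sign factors: -1.

-1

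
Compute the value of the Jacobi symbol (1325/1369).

1325 ≡ 1 (mod 4), so quadratic reciprocity gives (1325/1369) = (1369/1325). Reduce: 1369 ≡ 44 (mod 1325). Now have (44/1325).
Factor out 2: 44 = 2^2·11. Since 1325 ≡ 5 (mod 8), (2/1325) = -1, and (2/1325)^2 = +1. Now have (11/1325).
1325 ≡ 1 (mod 4), so quadratic reciprocity gives (11/1325) = (1325/11). Reduce: 1325 ≡ 5 (mod 11). Now have (5/11).
5 ≡ 1 (mod 4), so quadratic reciprocity gives (5/11) = (11/5). Reduce: 11 ≡ 1 (mod 5). Now have (1/5).
(1/5) = 1. Collecting the sign factors: 1.

1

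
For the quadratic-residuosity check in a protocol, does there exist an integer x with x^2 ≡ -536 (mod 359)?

Pull out -1: (-536/359) = (-1/359)·(536/359). Since 359 ≡ 3 (mod 4), (-1/359) = -1. Now have -(536/359).
Reduce the numerator: 536 ≡ 177 (mod 359), so (536/359) = (177/359).
177 ≡ 1 (mod 4), so quadratic reciprocity gives (177/359) = (359/177). Reduce: 359 ≡ 5 (mod 177). Now have -(5/177).
5 ≡ 1 (mod 4), so quadratic reciprocity gives (5/177) = (177/5). Reduce: 177 ≡ 2 (mod 5). Now have -(2/5).
Factor out 2: 2 = 2. Since 5 ≡ 5 (mod 8), (2/5) = -1. Now have (1/5).
(1/5) = 1. Collecting the sign factors: 1.
(-536/359) = 1, and 359 is prime, so -536 is a quadratic residue mod 359.

yes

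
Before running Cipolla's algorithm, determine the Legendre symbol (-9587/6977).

Pull out -1: (-9587/6977) = (-1/6977)·(9587/6977). Since 6977 ≡ 1 (mod 4), (-1/6977) = +1. Now have (9587/6977).
Reduce the numerator: 9587 ≡ 2610 (mod 6977), so (9587/6977) = (2610/6977).
Factor out 2: 2610 = 2·1305. Since 6977 ≡ 1 (mod 8), (2/6977) = +1. Now have (1305/6977).
1305 ≡ 1 (mod 4), so quadratic reciprocity gives (1305/6977) = (6977/1305). Reduce: 6977 ≡ 452 (mod 1305). Now have (452/1305).
Factor out 2: 452 = 2^2·113. Since 1305 ≡ 1 (mod 8), (2/1305) = +1, and (2/1305)^2 = +1. Now have (113/1305).
113 ≡ 1 (mod 4), so quadratic reciprocity gives (113/1305) = (1305/113). Reduce: 1305 ≡ 62 (mod 113). Now have (62/113).
Factor out 2: 62 = 2·31. Since 113 ≡ 1 (mod 8), (2/113) = +1. Now have (31/113).
113 ≡ 1 (mod 4), so quadratic reciprocity gives (31/113) = (113/31). Reduce: 113 ≡ 20 (mod 31). Now have (20/31).
Factor out 2: 20 = 2^2·5. Since 31 ≡ 7 (mod 8), (2/31) = +1, and (2/31)^2 = +1. Now have (5/31).
5 ≡ 1 (mod 4), so quadratic reciprocity gives (5/31) = (31/5). Reduce: 31 ≡ 1 (mod 5). Now have (1/5).
(1/5) = 1. Collecting the sign factors: 1.

1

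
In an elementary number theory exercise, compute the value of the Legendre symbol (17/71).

(17/71)
  = (71/17)    [QR: 17 ≡ 1 mod 4, sign kept]
  = (3/17)    [71 ≡ 3 mod 17]
  = (17/3)    [QR: 17 ≡ 1 mod 4, sign kept]
  = (2/3)    [17 ≡ 2 mod 3]
  = -(1/3)    [3 ≡ 3 mod 8 ⇒ (2/3) = -1]
  = -1    [(1/3) = 1]

-1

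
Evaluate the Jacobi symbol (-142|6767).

Reduce the numerator: -142 ≡ 6625 (mod 6767), so (-142|6767) = (6625|6767).
6625 ≡ 1 (mod 4), so quadratic reciprocity gives (6625|6767) = (6767|6625). Reduce: 6767 ≡ 142 (mod 6625). Now have (142|6625).
Factor out 2: 142 = 2·71. Since 6625 ≡ 1 (mod 8), (2|6625) = +1. Now have (71|6625).
6625 ≡ 1 (mod 4), so quadratic reciprocity gives (71|6625) = (6625|71). Reduce: 6625 ≡ 22 (mod 71). Now have (22|71).
Factor out 2: 22 = 2·11. Since 71 ≡ 7 (mod 8), (2|71) = +1. Now have (11|71).
Both 11 ≡ 3 and 71 ≡ 3 (mod 4), so reciprocity gives (11|71) = -(71|11). Reduce: 71 ≡ 5 (mod 11). Now have -(5|11).
5 ≡ 1 (mod 4), so quadratic reciprocity gives (5|11) = (11|5). Reduce: 11 ≡ 1 (mod 5). Now have -(1|5).
(1|5) = 1. Collecting the sign factors: -1.

-1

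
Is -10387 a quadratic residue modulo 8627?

yes

Pull out -1: (-10387/8627) = (-1/8627)·(10387/8627). Since 8627 ≡ 3 (mod 4), (-1/8627) = -1. Now have -(10387/8627).
Reduce the numerator: 10387 ≡ 1760 (mod 8627), so (10387/8627) = (1760/8627).
Factor out 2: 1760 = 2^5·55. Since 8627 ≡ 3 (mod 8), (2/8627) = -1, and (2/8627)^5 = -1. Now have (55/8627).
Both 55 ≡ 3 and 8627 ≡ 3 (mod 4), so reciprocity gives (55/8627) = -(8627/55). Reduce: 8627 ≡ 47 (mod 55). Now have -(47/55).
Both 47 ≡ 3 and 55 ≡ 3 (mod 4), so reciprocity gives (47/55) = -(55/47). Reduce: 55 ≡ 8 (mod 47). Now have (8/47).
Factor out 2: 8 = 2^3. Since 47 ≡ 7 (mod 8), (2/47) = +1, and (2/47)^3 = +1. Now have (1/47).
(1/47) = 1. Collecting the sign factors: 1.
The Legendre symbol is 1, so x^2 ≡ -10387 (mod 8627) has solution.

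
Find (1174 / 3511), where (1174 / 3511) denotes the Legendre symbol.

(1174 / 3511)
  = (587 / 3511)    [3511 ≡ 7 mod 8 ⇒ (2 / 3511) = +1]
  = -(3511 / 587)    [QR: both ≡ 3 mod 4, sign flips]
  = -(576 / 587)    [3511 ≡ 576 mod 587]
  = -(9 / 587)    [587 ≡ 3 mod 8 ⇒ (2 / 587)^6 = +1]
  = -(587 / 9)    [QR: 9 ≡ 1 mod 4, sign kept]
  = -(2 / 9)    [587 ≡ 2 mod 9]
  = -(1 / 9)    [9 ≡ 1 mod 8 ⇒ (2 / 9) = +1]
  = -1    [(1 / 9) = 1]

-1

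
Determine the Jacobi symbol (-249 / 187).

(-249 / 187)
  = (125 / 187)    [-249 ≡ 125 mod 187]
  = (187 / 125)    [QR: 125 ≡ 1 mod 4, sign kept]
  = (62 / 125)    [187 ≡ 62 mod 125]
  = -(31 / 125)    [125 ≡ 5 mod 8 ⇒ (2 / 125) = -1]
  = -(125 / 31)    [QR: 125 ≡ 1 mod 4, sign kept]
  = -(1 / 31)    [125 ≡ 1 mod 31]
  = -1    [(1 / 31) = 1]

-1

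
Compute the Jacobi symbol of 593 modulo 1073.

593 ≡ 1 (mod 4), so quadratic reciprocity gives (593/1073) = (1073/593). Reduce: 1073 ≡ 480 (mod 593). Now have (480/593).
Factor out 2: 480 = 2^5·15. Since 593 ≡ 1 (mod 8), (2/593) = +1, and (2/593)^5 = +1. Now have (15/593).
593 ≡ 1 (mod 4), so quadratic reciprocity gives (15/593) = (593/15). Reduce: 593 ≡ 8 (mod 15). Now have (8/15).
Factor out 2: 8 = 2^3. Since 15 ≡ 7 (mod 8), (2/15) = +1, and (2/15)^3 = +1. Now have (1/15).
(1/15) = 1. Collecting the sign factors: 1.

1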